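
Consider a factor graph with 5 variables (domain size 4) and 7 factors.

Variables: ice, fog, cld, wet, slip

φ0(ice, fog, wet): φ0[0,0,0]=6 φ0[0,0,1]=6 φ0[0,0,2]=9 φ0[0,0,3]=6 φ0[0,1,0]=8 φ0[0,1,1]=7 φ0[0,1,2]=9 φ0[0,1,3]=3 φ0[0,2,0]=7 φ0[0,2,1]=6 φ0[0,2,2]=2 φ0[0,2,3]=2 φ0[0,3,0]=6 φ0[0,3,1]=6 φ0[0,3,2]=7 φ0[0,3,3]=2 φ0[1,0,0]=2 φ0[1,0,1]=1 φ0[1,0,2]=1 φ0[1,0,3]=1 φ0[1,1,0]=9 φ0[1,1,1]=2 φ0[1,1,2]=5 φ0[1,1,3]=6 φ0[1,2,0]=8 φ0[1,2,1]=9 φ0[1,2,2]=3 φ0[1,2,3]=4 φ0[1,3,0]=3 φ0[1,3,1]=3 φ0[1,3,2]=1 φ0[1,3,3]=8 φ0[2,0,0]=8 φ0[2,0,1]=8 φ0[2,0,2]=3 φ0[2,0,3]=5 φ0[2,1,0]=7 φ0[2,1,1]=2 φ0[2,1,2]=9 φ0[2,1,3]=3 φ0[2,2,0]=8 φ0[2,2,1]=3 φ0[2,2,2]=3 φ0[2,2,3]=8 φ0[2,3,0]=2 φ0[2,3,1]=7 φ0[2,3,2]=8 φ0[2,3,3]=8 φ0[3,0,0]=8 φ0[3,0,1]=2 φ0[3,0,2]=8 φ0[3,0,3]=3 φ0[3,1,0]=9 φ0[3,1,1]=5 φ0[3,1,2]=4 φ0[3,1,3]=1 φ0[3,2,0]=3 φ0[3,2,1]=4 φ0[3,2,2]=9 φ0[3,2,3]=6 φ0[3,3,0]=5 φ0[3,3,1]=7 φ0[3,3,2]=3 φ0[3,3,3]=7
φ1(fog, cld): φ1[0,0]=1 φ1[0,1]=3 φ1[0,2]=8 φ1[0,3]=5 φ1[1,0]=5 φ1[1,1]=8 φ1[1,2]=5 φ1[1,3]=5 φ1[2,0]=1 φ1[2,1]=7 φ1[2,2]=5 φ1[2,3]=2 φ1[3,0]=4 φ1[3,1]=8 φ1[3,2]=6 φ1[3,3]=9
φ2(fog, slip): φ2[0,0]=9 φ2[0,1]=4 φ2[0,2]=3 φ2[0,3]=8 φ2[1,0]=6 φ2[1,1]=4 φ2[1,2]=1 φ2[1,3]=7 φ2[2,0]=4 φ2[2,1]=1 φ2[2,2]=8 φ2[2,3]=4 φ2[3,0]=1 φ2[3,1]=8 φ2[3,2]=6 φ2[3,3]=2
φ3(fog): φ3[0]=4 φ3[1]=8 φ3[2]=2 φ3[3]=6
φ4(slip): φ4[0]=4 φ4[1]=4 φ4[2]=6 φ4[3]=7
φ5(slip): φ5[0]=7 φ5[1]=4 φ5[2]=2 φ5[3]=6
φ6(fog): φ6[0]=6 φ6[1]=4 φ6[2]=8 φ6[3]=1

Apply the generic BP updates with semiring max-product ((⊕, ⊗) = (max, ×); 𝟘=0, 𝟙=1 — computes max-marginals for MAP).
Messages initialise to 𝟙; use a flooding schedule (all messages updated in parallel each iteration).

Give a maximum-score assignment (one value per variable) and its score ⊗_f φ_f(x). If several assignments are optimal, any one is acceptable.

init: all messages = 𝟙 over 4 values
r1 m[φ0→ice] = [9, 9, 9, 9]
r1 m[φ0→fog] = [9, 9, 9, 8]
r1 m[φ0→wet] = [9, 9, 9, 8]
r1 m[φ1→fog] = [8, 8, 7, 9]
r1 m[φ1→cld] = [5, 8, 8, 9]
r1 m[φ2→fog] = [9, 7, 8, 8]
r1 m[φ2→slip] = [9, 8, 8, 8]
r1 m[φ3→fog] = [4, 8, 2, 6]
r1 m[φ4→slip] = [4, 4, 6, 7]
r1 m[φ5→slip] = [7, 4, 2, 6]
r1 m[φ6→fog] = [6, 4, 8, 1]
r1 m[ice→φ0] = [1, 1, 1, 1]
r1 m[fog→φ0] = [1, 1, 1, 1]
r1 m[fog→φ1] = [1, 1, 1, 1]
r1 m[fog→φ2] = [1, 1, 1, 1]
r1 m[fog→φ3] = [1, 1, 1, 1]
r1 m[fog→φ6] = [1, 1, 1, 1]
r1 m[cld→φ1] = [1, 1, 1, 1]
r1 m[wet→φ0] = [1, 1, 1, 1]
r1 m[slip→φ2] = [1, 1, 1, 1]
r1 m[slip→φ4] = [1, 1, 1, 1]
r1 m[slip→φ5] = [1, 1, 1, 1]
r2 m[φ0→ice] = [9, 9, 9, 9]
r2 m[φ0→fog] = [9, 9, 9, 8]
r2 m[φ0→wet] = [9, 9, 9, 8]
r2 m[φ1→fog] = [8, 8, 7, 9]
r2 m[φ1→cld] = [5, 8, 8, 9]
r2 m[φ2→fog] = [9, 7, 8, 8]
r2 m[φ2→slip] = [9, 8, 8, 8]
r2 m[φ3→fog] = [4, 8, 2, 6]
r2 m[φ4→slip] = [4, 4, 6, 7]
r2 m[φ5→slip] = [7, 4, 2, 6]
r2 m[φ6→fog] = [6, 4, 8, 1]
r2 m[ice→φ0] = [1, 1, 1, 1]
r2 m[fog→φ0] = [1728, 1792, 896, 432]
r2 m[fog→φ1] = [1944, 2016, 1152, 384]
r2 m[fog→φ2] = [1728, 2304, 1008, 432]
r2 m[fog→φ3] = [3888, 2016, 4032, 576]
r2 m[fog→φ6] = [2592, 4032, 1008, 3456]
r2 m[cld→φ1] = [1, 1, 1, 1]
r2 m[wet→φ0] = [1, 1, 1, 1]
r2 m[slip→φ2] = [28, 16, 12, 42]
r2 m[slip→φ4] = [63, 32, 16, 48]
r2 m[slip→φ5] = [36, 32, 48, 56]
r3 m[φ0→ice] = [16128, 16128, 16128, 16128]
r3 m[φ0→fog] = [9, 9, 9, 8]
r3 m[φ0→wet] = [16128, 13824, 16128, 10752]
r3 m[φ1→fog] = [8, 8, 7, 9]
r3 m[φ1→cld] = [10080, 16128, 15552, 10080]
r3 m[φ2→fog] = [336, 294, 168, 128]
r3 m[φ2→slip] = [15552, 9216, 8064, 16128]
r3 m[φ3→fog] = [4, 8, 2, 6]
r3 m[φ4→slip] = [4, 4, 6, 7]
r3 m[φ5→slip] = [7, 4, 2, 6]
r3 m[φ6→fog] = [6, 4, 8, 1]
r3 m[ice→φ0] = [1, 1, 1, 1]
r3 m[fog→φ0] = [1728, 1792, 896, 432]
r3 m[fog→φ1] = [1944, 2016, 1152, 384]
r3 m[fog→φ2] = [1728, 2304, 1008, 432]
r3 m[fog→φ3] = [3888, 2016, 4032, 576]
r3 m[fog→φ6] = [2592, 4032, 1008, 3456]
r3 m[cld→φ1] = [1, 1, 1, 1]
r3 m[wet→φ0] = [1, 1, 1, 1]
r3 m[slip→φ2] = [28, 16, 12, 42]
r3 m[slip→φ4] = [63, 32, 16, 48]
r3 m[slip→φ5] = [36, 32, 48, 56]
r4 m[φ0→ice] = [16128, 16128, 16128, 16128]
r4 m[φ0→fog] = [9, 9, 9, 8]
r4 m[φ0→wet] = [16128, 13824, 16128, 10752]
r4 m[φ1→fog] = [8, 8, 7, 9]
r4 m[φ1→cld] = [10080, 16128, 15552, 10080]
r4 m[φ2→fog] = [336, 294, 168, 128]
r4 m[φ2→slip] = [15552, 9216, 8064, 16128]
r4 m[φ3→fog] = [4, 8, 2, 6]
r4 m[φ4→slip] = [4, 4, 6, 7]
r4 m[φ5→slip] = [7, 4, 2, 6]
r4 m[φ6→fog] = [6, 4, 8, 1]
r4 m[ice→φ0] = [1, 1, 1, 1]
r4 m[fog→φ0] = [64512, 75264, 18816, 6912]
r4 m[fog→φ1] = [72576, 84672, 24192, 6144]
r4 m[fog→φ2] = [1728, 2304, 1008, 432]
r4 m[fog→φ3] = [145152, 84672, 84672, 9216]
r4 m[fog→φ6] = [96768, 169344, 21168, 55296]
r4 m[cld→φ1] = [1, 1, 1, 1]
r4 m[wet→φ0] = [1, 1, 1, 1]
r4 m[slip→φ2] = [28, 16, 12, 42]
r4 m[slip→φ4] = [108864, 36864, 16128, 96768]
r4 m[slip→φ5] = [62208, 36864, 48384, 112896]
r5 m[φ0→ice] = [677376, 677376, 677376, 677376]
r5 m[φ0→fog] = [9, 9, 9, 8]
r5 m[φ0→wet] = [677376, 526848, 677376, 451584]
r5 m[φ1→fog] = [8, 8, 7, 9]
r5 m[φ1→cld] = [423360, 677376, 580608, 423360]
r5 m[φ2→fog] = [336, 294, 168, 128]
r5 m[φ2→slip] = [15552, 9216, 8064, 16128]
r5 m[φ3→fog] = [4, 8, 2, 6]
r5 m[φ4→slip] = [4, 4, 6, 7]
r5 m[φ5→slip] = [7, 4, 2, 6]
r5 m[φ6→fog] = [6, 4, 8, 1]
r5 m[ice→φ0] = [1, 1, 1, 1]
r5 m[fog→φ0] = [64512, 75264, 18816, 6912]
r5 m[fog→φ1] = [72576, 84672, 24192, 6144]
r5 m[fog→φ2] = [1728, 2304, 1008, 432]
r5 m[fog→φ3] = [145152, 84672, 84672, 9216]
r5 m[fog→φ6] = [96768, 169344, 21168, 55296]
r5 m[cld→φ1] = [1, 1, 1, 1]
r5 m[wet→φ0] = [1, 1, 1, 1]
r5 m[slip→φ2] = [28, 16, 12, 42]
r5 m[slip→φ4] = [108864, 36864, 16128, 96768]
r5 m[slip→φ5] = [62208, 36864, 48384, 112896]
r6 m[φ0→ice] = [677376, 677376, 677376, 677376]
r6 m[φ0→fog] = [9, 9, 9, 8]
r6 m[φ0→wet] = [677376, 526848, 677376, 451584]
r6 m[φ1→fog] = [8, 8, 7, 9]
r6 m[φ1→cld] = [423360, 677376, 580608, 423360]
r6 m[φ2→fog] = [336, 294, 168, 128]
r6 m[φ2→slip] = [15552, 9216, 8064, 16128]
r6 m[φ3→fog] = [4, 8, 2, 6]
r6 m[φ4→slip] = [4, 4, 6, 7]
r6 m[φ5→slip] = [7, 4, 2, 6]
r6 m[φ6→fog] = [6, 4, 8, 1]
r6 m[ice→φ0] = [1, 1, 1, 1]
r6 m[fog→φ0] = [64512, 75264, 18816, 6912]
r6 m[fog→φ1] = [72576, 84672, 24192, 6144]
r6 m[fog→φ2] = [1728, 2304, 1008, 432]
r6 m[fog→φ3] = [145152, 84672, 84672, 9216]
r6 m[fog→φ6] = [96768, 169344, 21168, 55296]
r6 m[cld→φ1] = [1, 1, 1, 1]
r6 m[wet→φ0] = [1, 1, 1, 1]
r6 m[slip→φ2] = [28, 16, 12, 42]
r6 m[slip→φ4] = [108864, 36864, 16128, 96768]
r6 m[slip→φ5] = [62208, 36864, 48384, 112896]
fixed point reached at round 6
traceback from ice: (ice=0, fog=1, cld=1, wet=2, slip=3), score=677376

assignment: (ice=0, fog=1, cld=1, wet=2, slip=3); score = 677376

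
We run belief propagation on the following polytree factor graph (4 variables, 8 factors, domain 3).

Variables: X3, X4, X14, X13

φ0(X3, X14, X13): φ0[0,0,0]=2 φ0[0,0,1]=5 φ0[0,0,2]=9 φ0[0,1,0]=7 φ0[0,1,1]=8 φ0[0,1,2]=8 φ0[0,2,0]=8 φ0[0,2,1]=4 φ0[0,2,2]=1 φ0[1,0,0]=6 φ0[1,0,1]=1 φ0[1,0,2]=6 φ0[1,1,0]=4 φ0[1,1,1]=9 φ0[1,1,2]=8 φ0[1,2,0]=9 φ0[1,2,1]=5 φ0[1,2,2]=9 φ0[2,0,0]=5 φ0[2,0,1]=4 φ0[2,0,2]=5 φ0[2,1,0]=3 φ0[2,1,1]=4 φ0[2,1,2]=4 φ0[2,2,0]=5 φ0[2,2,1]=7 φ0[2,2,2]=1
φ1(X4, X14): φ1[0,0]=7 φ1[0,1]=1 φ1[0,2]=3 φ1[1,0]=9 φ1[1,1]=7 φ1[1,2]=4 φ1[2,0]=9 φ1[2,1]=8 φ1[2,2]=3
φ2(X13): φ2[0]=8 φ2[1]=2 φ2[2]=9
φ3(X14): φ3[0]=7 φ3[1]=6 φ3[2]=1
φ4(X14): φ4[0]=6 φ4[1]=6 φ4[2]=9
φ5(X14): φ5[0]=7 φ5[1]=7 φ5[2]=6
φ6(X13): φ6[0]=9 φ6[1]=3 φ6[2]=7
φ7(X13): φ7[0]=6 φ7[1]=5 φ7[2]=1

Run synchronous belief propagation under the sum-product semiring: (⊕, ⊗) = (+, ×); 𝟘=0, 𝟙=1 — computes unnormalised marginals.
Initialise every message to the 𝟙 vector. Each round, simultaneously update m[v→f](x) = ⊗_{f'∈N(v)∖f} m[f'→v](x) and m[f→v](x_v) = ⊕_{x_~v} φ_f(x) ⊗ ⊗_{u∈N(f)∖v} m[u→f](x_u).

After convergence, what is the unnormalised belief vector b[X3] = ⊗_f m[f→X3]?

b[X3] = [28777986, 34624764, 27112446]

init: all messages = 𝟙 over 3 values
r1 m[φ0→X3] = [52, 57, 38]
r1 m[φ0→X14] = [43, 55, 49]
r1 m[φ0→X13] = [49, 47, 51]
r1 m[φ1→X4] = [11, 20, 20]
r1 m[φ1→X14] = [25, 16, 10]
r1 m[φ2→X13] = [8, 2, 9]
r1 m[φ3→X14] = [7, 6, 1]
r1 m[φ4→X14] = [6, 6, 9]
r1 m[φ5→X14] = [7, 7, 6]
r1 m[φ6→X13] = [9, 3, 7]
r1 m[φ7→X13] = [6, 5, 1]
r1 m[X3→φ0] = [1, 1, 1]
r1 m[X4→φ1] = [1, 1, 1]
r1 m[X14→φ0] = [1, 1, 1]
r1 m[X14→φ1] = [1, 1, 1]
r1 m[X14→φ3] = [1, 1, 1]
r1 m[X14→φ4] = [1, 1, 1]
r1 m[X14→φ5] = [1, 1, 1]
r1 m[X13→φ0] = [1, 1, 1]
r1 m[X13→φ2] = [1, 1, 1]
r1 m[X13→φ6] = [1, 1, 1]
r1 m[X13→φ7] = [1, 1, 1]
r2 m[φ0→X3] = [52, 57, 38]
r2 m[φ0→X14] = [43, 55, 49]
r2 m[φ0→X13] = [49, 47, 51]
r2 m[φ1→X4] = [11, 20, 20]
r2 m[φ1→X14] = [25, 16, 10]
r2 m[φ2→X13] = [8, 2, 9]
r2 m[φ3→X14] = [7, 6, 1]
r2 m[φ4→X14] = [6, 6, 9]
r2 m[φ5→X14] = [7, 7, 6]
r2 m[φ6→X13] = [9, 3, 7]
r2 m[φ7→X13] = [6, 5, 1]
r2 m[X3→φ0] = [1, 1, 1]
r2 m[X4→φ1] = [1, 1, 1]
r2 m[X14→φ0] = [7350, 4032, 540]
r2 m[X14→φ1] = [12642, 13860, 2646]
r2 m[X14→φ3] = [45150, 36960, 26460]
r2 m[X14→φ4] = [52675, 36960, 2940]
r2 m[X14→φ5] = [45150, 31680, 4410]
r2 m[X13→φ0] = [432, 30, 63]
r2 m[X13→φ2] = [2646, 705, 357]
r2 m[X13→φ6] = [2352, 470, 459]
r2 m[X13→φ7] = [3528, 282, 3213]
r3 m[φ0→X3] = [28777986, 34624764, 27112446]
r3 m[φ0→X14] = [7176, 7938, 10677]
r3 m[φ0→X13] = [163878, 166812, 233580]
r3 m[φ1→X4] = [110292, 221382, 232596]
r3 m[φ1→X14] = [25, 16, 10]
r3 m[φ2→X13] = [8, 2, 9]
r3 m[φ3→X14] = [7, 6, 1]
r3 m[φ4→X14] = [6, 6, 9]
r3 m[φ5→X14] = [7, 7, 6]
r3 m[φ6→X13] = [9, 3, 7]
r3 m[φ7→X13] = [6, 5, 1]
r3 m[X3→φ0] = [1, 1, 1]
r3 m[X4→φ1] = [1, 1, 1]
r3 m[X14→φ0] = [7350, 4032, 540]
r3 m[X14→φ1] = [12642, 13860, 2646]
r3 m[X14→φ3] = [45150, 36960, 26460]
r3 m[X14→φ4] = [52675, 36960, 2940]
r3 m[X14→φ5] = [45150, 31680, 4410]
r3 m[X13→φ0] = [432, 30, 63]
r3 m[X13→φ2] = [2646, 705, 357]
r3 m[X13→φ6] = [2352, 470, 459]
r3 m[X13→φ7] = [3528, 282, 3213]
r4 m[φ0→X3] = [28777986, 34624764, 27112446]
r4 m[φ0→X14] = [7176, 7938, 10677]
r4 m[φ0→X13] = [163878, 166812, 233580]
r4 m[φ1→X4] = [110292, 221382, 232596]
r4 m[φ1→X14] = [25, 16, 10]
r4 m[φ2→X13] = [8, 2, 9]
r4 m[φ3→X14] = [7, 6, 1]
r4 m[φ4→X14] = [6, 6, 9]
r4 m[φ5→X14] = [7, 7, 6]
r4 m[φ6→X13] = [9, 3, 7]
r4 m[φ7→X13] = [6, 5, 1]
r4 m[X3→φ0] = [1, 1, 1]
r4 m[X4→φ1] = [1, 1, 1]
r4 m[X14→φ0] = [7350, 4032, 540]
r4 m[X14→φ1] = [2109744, 2000376, 576558]
r4 m[X14→φ3] = [7534800, 5334336, 5765580]
r4 m[X14→φ4] = [8790600, 5334336, 640620]
r4 m[X14→φ5] = [7534800, 4572288, 960930]
r4 m[X13→φ0] = [432, 30, 63]
r4 m[X13→φ2] = [8849412, 2502180, 1635060]
r4 m[X13→φ6] = [7866144, 1668120, 2102220]
r4 m[X13→φ7] = [11799216, 1000872, 14715540]
r5 m[φ0→X3] = [28777986, 34624764, 27112446]
r5 m[φ0→X14] = [7176, 7938, 10677]
r5 m[φ0→X13] = [163878, 166812, 233580]
r5 m[φ1→X4] = [18498258, 35296560, 36720378]
r5 m[φ1→X14] = [25, 16, 10]
r5 m[φ2→X13] = [8, 2, 9]
r5 m[φ3→X14] = [7, 6, 1]
r5 m[φ4→X14] = [6, 6, 9]
r5 m[φ5→X14] = [7, 7, 6]
r5 m[φ6→X13] = [9, 3, 7]
r5 m[φ7→X13] = [6, 5, 1]
r5 m[X3→φ0] = [1, 1, 1]
r5 m[X4→φ1] = [1, 1, 1]
r5 m[X14→φ0] = [7350, 4032, 540]
r5 m[X14→φ1] = [2109744, 2000376, 576558]
r5 m[X14→φ3] = [7534800, 5334336, 5765580]
r5 m[X14→φ4] = [8790600, 5334336, 640620]
r5 m[X14→φ5] = [7534800, 4572288, 960930]
r5 m[X13→φ0] = [432, 30, 63]
r5 m[X13→φ2] = [8849412, 2502180, 1635060]
r5 m[X13→φ6] = [7866144, 1668120, 2102220]
r5 m[X13→φ7] = [11799216, 1000872, 14715540]
r6 m[φ0→X3] = [28777986, 34624764, 27112446]
r6 m[φ0→X14] = [7176, 7938, 10677]
r6 m[φ0→X13] = [163878, 166812, 233580]
r6 m[φ1→X4] = [18498258, 35296560, 36720378]
r6 m[φ1→X14] = [25, 16, 10]
r6 m[φ2→X13] = [8, 2, 9]
r6 m[φ3→X14] = [7, 6, 1]
r6 m[φ4→X14] = [6, 6, 9]
r6 m[φ5→X14] = [7, 7, 6]
r6 m[φ6→X13] = [9, 3, 7]
r6 m[φ7→X13] = [6, 5, 1]
r6 m[X3→φ0] = [1, 1, 1]
r6 m[X4→φ1] = [1, 1, 1]
r6 m[X14→φ0] = [7350, 4032, 540]
r6 m[X14→φ1] = [2109744, 2000376, 576558]
r6 m[X14→φ3] = [7534800, 5334336, 5765580]
r6 m[X14→φ4] = [8790600, 5334336, 640620]
r6 m[X14→φ5] = [7534800, 4572288, 960930]
r6 m[X13→φ0] = [432, 30, 63]
r6 m[X13→φ2] = [8849412, 2502180, 1635060]
r6 m[X13→φ6] = [7866144, 1668120, 2102220]
r6 m[X13→φ7] = [11799216, 1000872, 14715540]
fixed point reached at round 6
b[X3] = ⊗ incoming = [28777986, 34624764, 27112446]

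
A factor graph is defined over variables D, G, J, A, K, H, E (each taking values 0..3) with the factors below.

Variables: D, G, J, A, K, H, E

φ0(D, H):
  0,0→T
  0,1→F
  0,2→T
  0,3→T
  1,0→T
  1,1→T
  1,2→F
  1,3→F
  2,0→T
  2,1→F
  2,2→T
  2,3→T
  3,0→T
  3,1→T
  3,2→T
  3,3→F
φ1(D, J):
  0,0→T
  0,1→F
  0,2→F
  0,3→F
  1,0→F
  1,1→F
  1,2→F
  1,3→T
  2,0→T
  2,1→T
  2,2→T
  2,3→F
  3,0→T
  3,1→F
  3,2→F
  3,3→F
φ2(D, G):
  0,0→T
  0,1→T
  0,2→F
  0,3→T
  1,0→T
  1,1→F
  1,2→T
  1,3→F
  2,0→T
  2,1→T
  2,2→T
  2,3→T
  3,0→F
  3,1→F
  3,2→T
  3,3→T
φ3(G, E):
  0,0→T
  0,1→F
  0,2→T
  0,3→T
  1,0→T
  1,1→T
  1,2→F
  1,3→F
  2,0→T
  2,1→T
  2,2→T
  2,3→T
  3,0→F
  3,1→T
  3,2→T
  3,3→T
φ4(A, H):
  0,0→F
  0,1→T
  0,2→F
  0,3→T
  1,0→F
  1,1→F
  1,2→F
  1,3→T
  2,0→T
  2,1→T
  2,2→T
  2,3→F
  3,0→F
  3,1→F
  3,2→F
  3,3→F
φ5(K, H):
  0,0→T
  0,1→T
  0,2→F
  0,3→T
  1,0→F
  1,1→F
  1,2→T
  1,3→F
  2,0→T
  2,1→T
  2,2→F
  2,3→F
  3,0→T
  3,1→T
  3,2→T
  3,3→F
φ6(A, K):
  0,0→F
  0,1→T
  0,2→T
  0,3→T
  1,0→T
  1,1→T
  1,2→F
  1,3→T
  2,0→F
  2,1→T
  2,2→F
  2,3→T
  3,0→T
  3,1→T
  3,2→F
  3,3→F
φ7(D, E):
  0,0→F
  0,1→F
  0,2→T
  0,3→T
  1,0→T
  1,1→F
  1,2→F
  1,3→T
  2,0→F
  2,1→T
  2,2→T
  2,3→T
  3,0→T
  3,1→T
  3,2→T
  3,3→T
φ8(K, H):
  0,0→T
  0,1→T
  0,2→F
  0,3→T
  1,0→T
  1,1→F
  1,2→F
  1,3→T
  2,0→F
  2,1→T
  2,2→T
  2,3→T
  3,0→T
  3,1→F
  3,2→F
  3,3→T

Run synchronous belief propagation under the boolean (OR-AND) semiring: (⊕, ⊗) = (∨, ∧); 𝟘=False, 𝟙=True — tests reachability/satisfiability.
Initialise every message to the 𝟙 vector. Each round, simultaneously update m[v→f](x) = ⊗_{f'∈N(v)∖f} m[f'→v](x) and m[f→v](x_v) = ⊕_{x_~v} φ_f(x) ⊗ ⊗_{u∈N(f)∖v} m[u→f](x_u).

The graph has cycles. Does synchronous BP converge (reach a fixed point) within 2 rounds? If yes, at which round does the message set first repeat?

NOT CONVERGED within 2 rounds

init: all messages = 𝟙 over 4 values
r1 m[φ0→D] = [T, T, T, T]
r1 m[φ0→H] = [T, T, T, T]
r1 m[φ1→D] = [T, T, T, T]
r1 m[φ1→J] = [T, T, T, T]
r1 m[φ2→D] = [T, T, T, T]
r1 m[φ2→G] = [T, T, T, T]
r1 m[φ3→G] = [T, T, T, T]
r1 m[φ3→E] = [T, T, T, T]
r1 m[φ4→A] = [T, T, T, F]
r1 m[φ4→H] = [T, T, T, T]
r1 m[φ5→K] = [T, T, T, T]
r1 m[φ5→H] = [T, T, T, T]
r1 m[φ6→A] = [T, T, T, T]
r1 m[φ6→K] = [T, T, T, T]
r1 m[φ7→D] = [T, T, T, T]
r1 m[φ7→E] = [T, T, T, T]
r1 m[φ8→K] = [T, T, T, T]
r1 m[φ8→H] = [T, T, T, T]
r1 m[D→φ0] = [T, T, T, T]
r1 m[D→φ1] = [T, T, T, T]
r1 m[D→φ2] = [T, T, T, T]
r1 m[D→φ7] = [T, T, T, T]
r1 m[G→φ2] = [T, T, T, T]
r1 m[G→φ3] = [T, T, T, T]
r1 m[J→φ1] = [T, T, T, T]
r1 m[A→φ4] = [T, T, T, T]
r1 m[A→φ6] = [T, T, T, T]
r1 m[K→φ5] = [T, T, T, T]
r1 m[K→φ6] = [T, T, T, T]
r1 m[K→φ8] = [T, T, T, T]
r1 m[H→φ0] = [T, T, T, T]
r1 m[H→φ4] = [T, T, T, T]
r1 m[H→φ5] = [T, T, T, T]
r1 m[H→φ8] = [T, T, T, T]
r1 m[E→φ3] = [T, T, T, T]
r1 m[E→φ7] = [T, T, T, T]
r2 m[φ0→D] = [T, T, T, T]
r2 m[φ0→H] = [T, T, T, T]
r2 m[φ1→D] = [T, T, T, T]
r2 m[φ1→J] = [T, T, T, T]
r2 m[φ2→D] = [T, T, T, T]
r2 m[φ2→G] = [T, T, T, T]
r2 m[φ3→G] = [T, T, T, T]
r2 m[φ3→E] = [T, T, T, T]
r2 m[φ4→A] = [T, T, T, F]
r2 m[φ4→H] = [T, T, T, T]
r2 m[φ5→K] = [T, T, T, T]
r2 m[φ5→H] = [T, T, T, T]
r2 m[φ6→A] = [T, T, T, T]
r2 m[φ6→K] = [T, T, T, T]
r2 m[φ7→D] = [T, T, T, T]
r2 m[φ7→E] = [T, T, T, T]
r2 m[φ8→K] = [T, T, T, T]
r2 m[φ8→H] = [T, T, T, T]
r2 m[D→φ0] = [T, T, T, T]
r2 m[D→φ1] = [T, T, T, T]
r2 m[D→φ2] = [T, T, T, T]
r2 m[D→φ7] = [T, T, T, T]
r2 m[G→φ2] = [T, T, T, T]
r2 m[G→φ3] = [T, T, T, T]
r2 m[J→φ1] = [T, T, T, T]
r2 m[A→φ4] = [T, T, T, T]
r2 m[A→φ6] = [T, T, T, F]
r2 m[K→φ5] = [T, T, T, T]
r2 m[K→φ6] = [T, T, T, T]
r2 m[K→φ8] = [T, T, T, T]
r2 m[H→φ0] = [T, T, T, T]
r2 m[H→φ4] = [T, T, T, T]
r2 m[H→φ5] = [T, T, T, T]
r2 m[H→φ8] = [T, T, T, T]
r2 m[E→φ3] = [T, T, T, T]
r2 m[E→φ7] = [T, T, T, T]
no fixed point within 2 rounds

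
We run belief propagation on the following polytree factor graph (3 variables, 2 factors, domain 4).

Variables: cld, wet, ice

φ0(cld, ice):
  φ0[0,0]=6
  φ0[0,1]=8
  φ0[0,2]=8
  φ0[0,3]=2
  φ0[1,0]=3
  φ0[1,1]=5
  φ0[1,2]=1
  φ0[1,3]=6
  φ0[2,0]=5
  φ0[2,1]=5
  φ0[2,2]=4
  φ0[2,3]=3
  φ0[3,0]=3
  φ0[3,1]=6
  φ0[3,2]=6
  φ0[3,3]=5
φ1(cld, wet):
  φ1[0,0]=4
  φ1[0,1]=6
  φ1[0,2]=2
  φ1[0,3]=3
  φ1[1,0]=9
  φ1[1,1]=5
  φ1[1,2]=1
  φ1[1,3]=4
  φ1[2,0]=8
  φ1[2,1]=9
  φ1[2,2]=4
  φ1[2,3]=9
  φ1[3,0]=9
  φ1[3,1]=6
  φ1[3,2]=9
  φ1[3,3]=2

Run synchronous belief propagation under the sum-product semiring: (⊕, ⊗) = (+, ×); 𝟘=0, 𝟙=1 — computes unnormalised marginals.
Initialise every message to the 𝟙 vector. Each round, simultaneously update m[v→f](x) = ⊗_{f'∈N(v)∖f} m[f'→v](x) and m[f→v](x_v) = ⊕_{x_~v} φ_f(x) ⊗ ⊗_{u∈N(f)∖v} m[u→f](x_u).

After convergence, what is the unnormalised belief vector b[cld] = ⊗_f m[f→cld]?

init: all messages = 𝟙 over 4 values
r1 m[φ0→cld] = [24, 15, 17, 20]
r1 m[φ0→ice] = [17, 24, 19, 16]
r1 m[φ1→cld] = [15, 19, 30, 26]
r1 m[φ1→wet] = [30, 26, 16, 18]
r1 m[cld→φ0] = [1, 1, 1, 1]
r1 m[cld→φ1] = [1, 1, 1, 1]
r1 m[wet→φ1] = [1, 1, 1, 1]
r1 m[ice→φ0] = [1, 1, 1, 1]
r2 m[φ0→cld] = [24, 15, 17, 20]
r2 m[φ0→ice] = [17, 24, 19, 16]
r2 m[φ1→cld] = [15, 19, 30, 26]
r2 m[φ1→wet] = [30, 26, 16, 18]
r2 m[cld→φ0] = [15, 19, 30, 26]
r2 m[cld→φ1] = [24, 15, 17, 20]
r2 m[wet→φ1] = [1, 1, 1, 1]
r2 m[ice→φ0] = [1, 1, 1, 1]
r3 m[φ0→cld] = [24, 15, 17, 20]
r3 m[φ0→ice] = [375, 521, 415, 364]
r3 m[φ1→cld] = [15, 19, 30, 26]
r3 m[φ1→wet] = [547, 492, 311, 325]
r3 m[cld→φ0] = [15, 19, 30, 26]
r3 m[cld→φ1] = [24, 15, 17, 20]
r3 m[wet→φ1] = [1, 1, 1, 1]
r3 m[ice→φ0] = [1, 1, 1, 1]
r4 m[φ0→cld] = [24, 15, 17, 20]
r4 m[φ0→ice] = [375, 521, 415, 364]
r4 m[φ1→cld] = [15, 19, 30, 26]
r4 m[φ1→wet] = [547, 492, 311, 325]
r4 m[cld→φ0] = [15, 19, 30, 26]
r4 m[cld→φ1] = [24, 15, 17, 20]
r4 m[wet→φ1] = [1, 1, 1, 1]
r4 m[ice→φ0] = [1, 1, 1, 1]
fixed point reached at round 4
b[cld] = ⊗ incoming = [360, 285, 510, 520]

b[cld] = [360, 285, 510, 520]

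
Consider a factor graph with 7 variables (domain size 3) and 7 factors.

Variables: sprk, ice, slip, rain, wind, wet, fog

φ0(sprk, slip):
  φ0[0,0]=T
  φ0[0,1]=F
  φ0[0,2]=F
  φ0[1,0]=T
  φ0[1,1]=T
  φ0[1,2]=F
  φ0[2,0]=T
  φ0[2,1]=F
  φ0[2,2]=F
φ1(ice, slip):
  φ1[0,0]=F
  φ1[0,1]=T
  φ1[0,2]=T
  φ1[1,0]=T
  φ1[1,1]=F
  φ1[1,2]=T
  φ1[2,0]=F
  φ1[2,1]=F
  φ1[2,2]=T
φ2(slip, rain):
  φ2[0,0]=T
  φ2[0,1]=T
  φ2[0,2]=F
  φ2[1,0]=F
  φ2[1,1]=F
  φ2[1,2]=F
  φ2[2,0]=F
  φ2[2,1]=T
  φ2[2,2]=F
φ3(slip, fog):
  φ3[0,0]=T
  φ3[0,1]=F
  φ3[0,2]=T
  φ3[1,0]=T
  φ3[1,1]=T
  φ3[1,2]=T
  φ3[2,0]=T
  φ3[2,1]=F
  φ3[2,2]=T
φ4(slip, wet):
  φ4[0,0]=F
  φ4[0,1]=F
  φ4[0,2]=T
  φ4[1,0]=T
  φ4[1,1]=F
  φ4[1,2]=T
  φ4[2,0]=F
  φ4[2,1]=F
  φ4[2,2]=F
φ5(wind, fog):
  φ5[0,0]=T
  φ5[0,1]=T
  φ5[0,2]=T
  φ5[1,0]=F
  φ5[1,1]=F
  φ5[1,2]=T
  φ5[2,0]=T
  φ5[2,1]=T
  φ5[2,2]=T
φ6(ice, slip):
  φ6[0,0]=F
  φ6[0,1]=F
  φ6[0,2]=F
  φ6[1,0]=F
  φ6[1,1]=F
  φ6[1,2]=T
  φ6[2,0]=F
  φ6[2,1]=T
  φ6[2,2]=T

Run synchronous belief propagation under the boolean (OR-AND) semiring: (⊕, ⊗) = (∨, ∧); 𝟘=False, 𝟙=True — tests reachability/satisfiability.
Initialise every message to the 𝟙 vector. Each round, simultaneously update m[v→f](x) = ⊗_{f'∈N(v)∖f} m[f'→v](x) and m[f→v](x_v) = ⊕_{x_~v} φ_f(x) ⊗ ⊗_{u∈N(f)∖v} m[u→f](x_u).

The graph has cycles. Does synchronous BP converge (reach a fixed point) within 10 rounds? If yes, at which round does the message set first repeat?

CONVERGED at round 7

init: all messages = 𝟙 over 3 values
r1 m[φ0→sprk] = [T, T, T]
r1 m[φ0→slip] = [T, T, F]
r1 m[φ1→ice] = [T, T, T]
r1 m[φ1→slip] = [T, T, T]
r1 m[φ2→slip] = [T, F, T]
r1 m[φ2→rain] = [T, T, F]
r1 m[φ3→slip] = [T, T, T]
r1 m[φ3→fog] = [T, T, T]
r1 m[φ4→slip] = [T, T, F]
r1 m[φ4→wet] = [T, F, T]
r1 m[φ5→wind] = [T, T, T]
r1 m[φ5→fog] = [T, T, T]
r1 m[φ6→ice] = [F, T, T]
r1 m[φ6→slip] = [F, T, T]
r1 m[sprk→φ0] = [T, T, T]
r1 m[ice→φ1] = [T, T, T]
r1 m[ice→φ6] = [T, T, T]
r1 m[slip→φ0] = [T, T, T]
r1 m[slip→φ1] = [T, T, T]
r1 m[slip→φ2] = [T, T, T]
r1 m[slip→φ3] = [T, T, T]
r1 m[slip→φ4] = [T, T, T]
r1 m[slip→φ6] = [T, T, T]
r1 m[rain→φ2] = [T, T, T]
r1 m[wind→φ5] = [T, T, T]
r1 m[wet→φ4] = [T, T, T]
r1 m[fog→φ3] = [T, T, T]
r1 m[fog→φ5] = [T, T, T]
r2 m[φ0→sprk] = [T, T, T]
r2 m[φ0→slip] = [T, T, F]
r2 m[φ1→ice] = [T, T, T]
r2 m[φ1→slip] = [T, T, T]
r2 m[φ2→slip] = [T, F, T]
r2 m[φ2→rain] = [T, T, F]
r2 m[φ3→slip] = [T, T, T]
r2 m[φ3→fog] = [T, T, T]
r2 m[φ4→slip] = [T, T, F]
r2 m[φ4→wet] = [T, F, T]
r2 m[φ5→wind] = [T, T, T]
r2 m[φ5→fog] = [T, T, T]
r2 m[φ6→ice] = [F, T, T]
r2 m[φ6→slip] = [F, T, T]
r2 m[sprk→φ0] = [T, T, T]
r2 m[ice→φ1] = [F, T, T]
r2 m[ice→φ6] = [T, T, T]
r2 m[slip→φ0] = [F, F, F]
r2 m[slip→φ1] = [F, F, F]
r2 m[slip→φ2] = [F, T, F]
r2 m[slip→φ3] = [F, F, F]
r2 m[slip→φ4] = [F, F, F]
r2 m[slip→φ6] = [T, F, F]
r2 m[rain→φ2] = [T, T, T]
r2 m[wind→φ5] = [T, T, T]
r2 m[wet→φ4] = [T, T, T]
r2 m[fog→φ3] = [T, T, T]
r2 m[fog→φ5] = [T, T, T]
r3 m[φ0→sprk] = [F, F, F]
r3 m[φ0→slip] = [T, T, F]
r3 m[φ1→ice] = [F, F, F]
r3 m[φ1→slip] = [T, F, T]
r3 m[φ2→slip] = [T, F, T]
r3 m[φ2→rain] = [F, F, F]
r3 m[φ3→slip] = [T, T, T]
r3 m[φ3→fog] = [F, F, F]
r3 m[φ4→slip] = [T, T, F]
r3 m[φ4→wet] = [F, F, F]
r3 m[φ5→wind] = [T, T, T]
r3 m[φ5→fog] = [T, T, T]
r3 m[φ6→ice] = [F, F, F]
r3 m[φ6→slip] = [F, T, T]
r3 m[sprk→φ0] = [T, T, T]
r3 m[ice→φ1] = [F, T, T]
r3 m[ice→φ6] = [T, T, T]
r3 m[slip→φ0] = [F, F, F]
r3 m[slip→φ1] = [F, F, F]
r3 m[slip→φ2] = [F, T, F]
r3 m[slip→φ3] = [F, F, F]
r3 m[slip→φ4] = [F, F, F]
r3 m[slip→φ6] = [T, F, F]
r3 m[rain→φ2] = [T, T, T]
r3 m[wind→φ5] = [T, T, T]
r3 m[wet→φ4] = [T, T, T]
r3 m[fog→φ3] = [T, T, T]
r3 m[fog→φ5] = [T, T, T]
r4 m[φ0→sprk] = [F, F, F]
r4 m[φ0→slip] = [T, T, F]
r4 m[φ1→ice] = [F, F, F]
r4 m[φ1→slip] = [T, F, T]
r4 m[φ2→slip] = [T, F, T]
r4 m[φ2→rain] = [F, F, F]
r4 m[φ3→slip] = [T, T, T]
r4 m[φ3→fog] = [F, F, F]
r4 m[φ4→slip] = [T, T, F]
r4 m[φ4→wet] = [F, F, F]
r4 m[φ5→wind] = [T, T, T]
r4 m[φ5→fog] = [T, T, T]
r4 m[φ6→ice] = [F, F, F]
r4 m[φ6→slip] = [F, T, T]
r4 m[sprk→φ0] = [T, T, T]
r4 m[ice→φ1] = [F, F, F]
r4 m[ice→φ6] = [F, F, F]
r4 m[slip→φ0] = [F, F, F]
r4 m[slip→φ1] = [F, F, F]
r4 m[slip→φ2] = [F, F, F]
r4 m[slip→φ3] = [F, F, F]
r4 m[slip→φ4] = [F, F, F]
r4 m[slip→φ6] = [T, F, F]
r4 m[rain→φ2] = [T, T, T]
r4 m[wind→φ5] = [T, T, T]
r4 m[wet→φ4] = [T, T, T]
r4 m[fog→φ3] = [T, T, T]
r4 m[fog→φ5] = [F, F, F]
r5 m[φ0→sprk] = [F, F, F]
r5 m[φ0→slip] = [T, T, F]
r5 m[φ1→ice] = [F, F, F]
r5 m[φ1→slip] = [F, F, F]
r5 m[φ2→slip] = [T, F, T]
r5 m[φ2→rain] = [F, F, F]
r5 m[φ3→slip] = [T, T, T]
r5 m[φ3→fog] = [F, F, F]
r5 m[φ4→slip] = [T, T, F]
r5 m[φ4→wet] = [F, F, F]
r5 m[φ5→wind] = [F, F, F]
r5 m[φ5→fog] = [T, T, T]
r5 m[φ6→ice] = [F, F, F]
r5 m[φ6→slip] = [F, F, F]
r5 m[sprk→φ0] = [T, T, T]
r5 m[ice→φ1] = [F, F, F]
r5 m[ice→φ6] = [F, F, F]
r5 m[slip→φ0] = [F, F, F]
r5 m[slip→φ1] = [F, F, F]
r5 m[slip→φ2] = [F, F, F]
r5 m[slip→φ3] = [F, F, F]
r5 m[slip→φ4] = [F, F, F]
r5 m[slip→φ6] = [T, F, F]
r5 m[rain→φ2] = [T, T, T]
r5 m[wind→φ5] = [T, T, T]
r5 m[wet→φ4] = [T, T, T]
r5 m[fog→φ3] = [T, T, T]
r5 m[fog→φ5] = [F, F, F]
r6 m[φ0→sprk] = [F, F, F]
r6 m[φ0→slip] = [T, T, F]
r6 m[φ1→ice] = [F, F, F]
r6 m[φ1→slip] = [F, F, F]
r6 m[φ2→slip] = [T, F, T]
r6 m[φ2→rain] = [F, F, F]
r6 m[φ3→slip] = [T, T, T]
r6 m[φ3→fog] = [F, F, F]
r6 m[φ4→slip] = [T, T, F]
r6 m[φ4→wet] = [F, F, F]
r6 m[φ5→wind] = [F, F, F]
r6 m[φ5→fog] = [T, T, T]
r6 m[φ6→ice] = [F, F, F]
r6 m[φ6→slip] = [F, F, F]
r6 m[sprk→φ0] = [T, T, T]
r6 m[ice→φ1] = [F, F, F]
r6 m[ice→φ6] = [F, F, F]
r6 m[slip→φ0] = [F, F, F]
r6 m[slip→φ1] = [F, F, F]
r6 m[slip→φ2] = [F, F, F]
r6 m[slip→φ3] = [F, F, F]
r6 m[slip→φ4] = [F, F, F]
r6 m[slip→φ6] = [F, F, F]
r6 m[rain→φ2] = [T, T, T]
r6 m[wind→φ5] = [T, T, T]
r6 m[wet→φ4] = [T, T, T]
r6 m[fog→φ3] = [T, T, T]
r6 m[fog→φ5] = [F, F, F]
r7 m[φ0→sprk] = [F, F, F]
r7 m[φ0→slip] = [T, T, F]
r7 m[φ1→ice] = [F, F, F]
r7 m[φ1→slip] = [F, F, F]
r7 m[φ2→slip] = [T, F, T]
r7 m[φ2→rain] = [F, F, F]
r7 m[φ3→slip] = [T, T, T]
r7 m[φ3→fog] = [F, F, F]
r7 m[φ4→slip] = [T, T, F]
r7 m[φ4→wet] = [F, F, F]
r7 m[φ5→wind] = [F, F, F]
r7 m[φ5→fog] = [T, T, T]
r7 m[φ6→ice] = [F, F, F]
r7 m[φ6→slip] = [F, F, F]
r7 m[sprk→φ0] = [T, T, T]
r7 m[ice→φ1] = [F, F, F]
r7 m[ice→φ6] = [F, F, F]
r7 m[slip→φ0] = [F, F, F]
r7 m[slip→φ1] = [F, F, F]
r7 m[slip→φ2] = [F, F, F]
r7 m[slip→φ3] = [F, F, F]
r7 m[slip→φ4] = [F, F, F]
r7 m[slip→φ6] = [F, F, F]
r7 m[rain→φ2] = [T, T, T]
r7 m[wind→φ5] = [T, T, T]
r7 m[wet→φ4] = [T, T, T]
r7 m[fog→φ3] = [T, T, T]
r7 m[fog→φ5] = [F, F, F]
fixed point reached at round 7
messages reach a fixed point at round 7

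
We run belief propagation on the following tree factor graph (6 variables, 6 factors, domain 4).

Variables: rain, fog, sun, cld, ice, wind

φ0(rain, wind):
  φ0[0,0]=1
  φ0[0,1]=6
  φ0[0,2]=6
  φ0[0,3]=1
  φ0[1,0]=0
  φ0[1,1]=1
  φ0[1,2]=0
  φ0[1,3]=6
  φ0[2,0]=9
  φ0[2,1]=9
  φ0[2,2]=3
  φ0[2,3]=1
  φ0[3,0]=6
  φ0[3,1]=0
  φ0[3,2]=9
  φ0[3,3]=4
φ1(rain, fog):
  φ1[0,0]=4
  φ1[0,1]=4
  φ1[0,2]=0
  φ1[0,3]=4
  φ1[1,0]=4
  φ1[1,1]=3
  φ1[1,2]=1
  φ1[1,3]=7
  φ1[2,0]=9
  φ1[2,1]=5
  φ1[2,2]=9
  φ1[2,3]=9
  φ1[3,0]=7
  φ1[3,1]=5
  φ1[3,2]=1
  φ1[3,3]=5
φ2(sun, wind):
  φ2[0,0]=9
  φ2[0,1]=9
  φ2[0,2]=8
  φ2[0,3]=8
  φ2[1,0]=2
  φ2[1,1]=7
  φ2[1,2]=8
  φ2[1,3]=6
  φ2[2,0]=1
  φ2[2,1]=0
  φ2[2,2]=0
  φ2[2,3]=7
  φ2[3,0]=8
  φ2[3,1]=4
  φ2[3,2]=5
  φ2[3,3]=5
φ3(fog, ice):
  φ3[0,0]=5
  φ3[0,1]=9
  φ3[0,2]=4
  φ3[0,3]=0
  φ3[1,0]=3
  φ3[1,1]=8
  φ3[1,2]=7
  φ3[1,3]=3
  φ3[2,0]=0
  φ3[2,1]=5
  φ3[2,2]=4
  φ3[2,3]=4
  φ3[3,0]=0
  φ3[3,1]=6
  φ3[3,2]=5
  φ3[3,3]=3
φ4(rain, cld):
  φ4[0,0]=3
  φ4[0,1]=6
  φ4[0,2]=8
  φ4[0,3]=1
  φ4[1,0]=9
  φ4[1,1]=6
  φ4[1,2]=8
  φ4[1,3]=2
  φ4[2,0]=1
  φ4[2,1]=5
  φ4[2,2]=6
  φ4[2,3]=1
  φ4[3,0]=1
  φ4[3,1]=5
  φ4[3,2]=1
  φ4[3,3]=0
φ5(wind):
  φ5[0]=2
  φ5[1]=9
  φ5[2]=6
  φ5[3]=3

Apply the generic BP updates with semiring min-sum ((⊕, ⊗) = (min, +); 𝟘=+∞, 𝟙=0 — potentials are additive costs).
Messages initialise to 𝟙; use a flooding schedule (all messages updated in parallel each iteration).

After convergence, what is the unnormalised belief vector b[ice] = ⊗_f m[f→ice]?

b[ice] = [5, 10, 9, 9]

init: all messages = 𝟙 over 4 values
r1 m[φ0→rain] = [1, 0, 1, 0]
r1 m[φ0→wind] = [0, 0, 0, 1]
r1 m[φ1→rain] = [0, 1, 5, 1]
r1 m[φ1→fog] = [4, 3, 0, 4]
r1 m[φ2→sun] = [8, 2, 0, 4]
r1 m[φ2→wind] = [1, 0, 0, 5]
r1 m[φ3→fog] = [0, 3, 0, 0]
r1 m[φ3→ice] = [0, 5, 4, 0]
r1 m[φ4→rain] = [1, 2, 1, 0]
r1 m[φ4→cld] = [1, 5, 1, 0]
r1 m[φ5→wind] = [2, 9, 6, 3]
r1 m[rain→φ0] = [0, 0, 0, 0]
r1 m[rain→φ1] = [0, 0, 0, 0]
r1 m[rain→φ4] = [0, 0, 0, 0]
r1 m[fog→φ1] = [0, 0, 0, 0]
r1 m[fog→φ3] = [0, 0, 0, 0]
r1 m[sun→φ2] = [0, 0, 0, 0]
r1 m[cld→φ4] = [0, 0, 0, 0]
r1 m[ice→φ3] = [0, 0, 0, 0]
r1 m[wind→φ0] = [0, 0, 0, 0]
r1 m[wind→φ2] = [0, 0, 0, 0]
r1 m[wind→φ5] = [0, 0, 0, 0]
r2 m[φ0→rain] = [1, 0, 1, 0]
r2 m[φ0→wind] = [0, 0, 0, 1]
r2 m[φ1→rain] = [0, 1, 5, 1]
r2 m[φ1→fog] = [4, 3, 0, 4]
r2 m[φ2→sun] = [8, 2, 0, 4]
r2 m[φ2→wind] = [1, 0, 0, 5]
r2 m[φ3→fog] = [0, 3, 0, 0]
r2 m[φ3→ice] = [0, 5, 4, 0]
r2 m[φ4→rain] = [1, 2, 1, 0]
r2 m[φ4→cld] = [1, 5, 1, 0]
r2 m[φ5→wind] = [2, 9, 6, 3]
r2 m[rain→φ0] = [1, 3, 6, 1]
r2 m[rain→φ1] = [2, 2, 2, 0]
r2 m[rain→φ4] = [1, 1, 6, 1]
r2 m[fog→φ1] = [0, 3, 0, 0]
r2 m[fog→φ3] = [4, 3, 0, 4]
r2 m[sun→φ2] = [0, 0, 0, 0]
r2 m[cld→φ4] = [0, 0, 0, 0]
r2 m[ice→φ3] = [0, 0, 0, 0]
r2 m[wind→φ0] = [3, 9, 6, 8]
r2 m[wind→φ2] = [2, 9, 6, 4]
r2 m[wind→φ5] = [1, 0, 0, 6]
r3 m[φ0→rain] = [4, 3, 9, 9]
r3 m[φ0→wind] = [2, 1, 3, 2]
r3 m[φ1→rain] = [0, 1, 8, 1]
r3 m[φ1→fog] = [6, 5, 1, 5]
r3 m[φ2→sun] = [11, 4, 3, 9]
r3 m[φ2→wind] = [1, 0, 0, 5]
r3 m[φ3→fog] = [0, 3, 0, 0]
r3 m[φ3→ice] = [0, 5, 4, 4]
r3 m[φ4→rain] = [1, 2, 1, 0]
r3 m[φ4→cld] = [2, 6, 2, 1]
r3 m[φ5→wind] = [2, 9, 6, 3]
r3 m[rain→φ0] = [1, 3, 6, 1]
r3 m[rain→φ1] = [2, 2, 2, 0]
r3 m[rain→φ4] = [1, 1, 6, 1]
r3 m[fog→φ1] = [0, 3, 0, 0]
r3 m[fog→φ3] = [4, 3, 0, 4]
r3 m[sun→φ2] = [0, 0, 0, 0]
r3 m[cld→φ4] = [0, 0, 0, 0]
r3 m[ice→φ3] = [0, 0, 0, 0]
r3 m[wind→φ0] = [3, 9, 6, 8]
r3 m[wind→φ2] = [2, 9, 6, 4]
r3 m[wind→φ5] = [1, 0, 0, 6]
r4 m[φ0→rain] = [4, 3, 9, 9]
r4 m[φ0→wind] = [2, 1, 3, 2]
r4 m[φ1→rain] = [0, 1, 8, 1]
r4 m[φ1→fog] = [6, 5, 1, 5]
r4 m[φ2→sun] = [11, 4, 3, 9]
r4 m[φ2→wind] = [1, 0, 0, 5]
r4 m[φ3→fog] = [0, 3, 0, 0]
r4 m[φ3→ice] = [0, 5, 4, 4]
r4 m[φ4→rain] = [1, 2, 1, 0]
r4 m[φ4→cld] = [2, 6, 2, 1]
r4 m[φ5→wind] = [2, 9, 6, 3]
r4 m[rain→φ0] = [1, 3, 9, 1]
r4 m[rain→φ1] = [5, 5, 10, 9]
r4 m[rain→φ4] = [4, 4, 17, 10]
r4 m[fog→φ1] = [0, 3, 0, 0]
r4 m[fog→φ3] = [6, 5, 1, 5]
r4 m[sun→φ2] = [0, 0, 0, 0]
r4 m[cld→φ4] = [0, 0, 0, 0]
r4 m[ice→φ3] = [0, 0, 0, 0]
r4 m[wind→φ0] = [3, 9, 6, 8]
r4 m[wind→φ2] = [4, 10, 9, 5]
r4 m[wind→φ5] = [3, 1, 3, 7]
r5 m[φ0→rain] = [4, 3, 9, 9]
r5 m[φ0→wind] = [2, 1, 3, 2]
r5 m[φ1→rain] = [0, 1, 8, 1]
r5 m[φ1→fog] = [9, 8, 5, 9]
r5 m[φ2→sun] = [13, 6, 5, 10]
r5 m[φ2→wind] = [1, 0, 0, 5]
r5 m[φ3→fog] = [0, 3, 0, 0]
r5 m[φ3→ice] = [1, 6, 5, 5]
r5 m[φ4→rain] = [1, 2, 1, 0]
r5 m[φ4→cld] = [7, 10, 11, 5]
r5 m[φ5→wind] = [2, 9, 6, 3]
r5 m[rain→φ0] = [1, 3, 9, 1]
r5 m[rain→φ1] = [5, 5, 10, 9]
r5 m[rain→φ4] = [4, 4, 17, 10]
r5 m[fog→φ1] = [0, 3, 0, 0]
r5 m[fog→φ3] = [6, 5, 1, 5]
r5 m[sun→φ2] = [0, 0, 0, 0]
r5 m[cld→φ4] = [0, 0, 0, 0]
r5 m[ice→φ3] = [0, 0, 0, 0]
r5 m[wind→φ0] = [3, 9, 6, 8]
r5 m[wind→φ2] = [4, 10, 9, 5]
r5 m[wind→φ5] = [3, 1, 3, 7]
r6 m[φ0→rain] = [4, 3, 9, 9]
r6 m[φ0→wind] = [2, 1, 3, 2]
r6 m[φ1→rain] = [0, 1, 8, 1]
r6 m[φ1→fog] = [9, 8, 5, 9]
r6 m[φ2→sun] = [13, 6, 5, 10]
r6 m[φ2→wind] = [1, 0, 0, 5]
r6 m[φ3→fog] = [0, 3, 0, 0]
r6 m[φ3→ice] = [1, 6, 5, 5]
r6 m[φ4→rain] = [1, 2, 1, 0]
r6 m[φ4→cld] = [7, 10, 11, 5]
r6 m[φ5→wind] = [2, 9, 6, 3]
r6 m[rain→φ0] = [1, 3, 9, 1]
r6 m[rain→φ1] = [5, 5, 10, 9]
r6 m[rain→φ4] = [4, 4, 17, 10]
r6 m[fog→φ1] = [0, 3, 0, 0]
r6 m[fog→φ3] = [9, 8, 5, 9]
r6 m[sun→φ2] = [0, 0, 0, 0]
r6 m[cld→φ4] = [0, 0, 0, 0]
r6 m[ice→φ3] = [0, 0, 0, 0]
r6 m[wind→φ0] = [3, 9, 6, 8]
r6 m[wind→φ2] = [4, 10, 9, 5]
r6 m[wind→φ5] = [3, 1, 3, 7]
r7 m[φ0→rain] = [4, 3, 9, 9]
r7 m[φ0→wind] = [2, 1, 3, 2]
r7 m[φ1→rain] = [0, 1, 8, 1]
r7 m[φ1→fog] = [9, 8, 5, 9]
r7 m[φ2→sun] = [13, 6, 5, 10]
r7 m[φ2→wind] = [1, 0, 0, 5]
r7 m[φ3→fog] = [0, 3, 0, 0]
r7 m[φ3→ice] = [5, 10, 9, 9]
r7 m[φ4→rain] = [1, 2, 1, 0]
r7 m[φ4→cld] = [7, 10, 11, 5]
r7 m[φ5→wind] = [2, 9, 6, 3]
r7 m[rain→φ0] = [1, 3, 9, 1]
r7 m[rain→φ1] = [5, 5, 10, 9]
r7 m[rain→φ4] = [4, 4, 17, 10]
r7 m[fog→φ1] = [0, 3, 0, 0]
r7 m[fog→φ3] = [9, 8, 5, 9]
r7 m[sun→φ2] = [0, 0, 0, 0]
r7 m[cld→φ4] = [0, 0, 0, 0]
r7 m[ice→φ3] = [0, 0, 0, 0]
r7 m[wind→φ0] = [3, 9, 6, 8]
r7 m[wind→φ2] = [4, 10, 9, 5]
r7 m[wind→φ5] = [3, 1, 3, 7]
r8 m[φ0→rain] = [4, 3, 9, 9]
r8 m[φ0→wind] = [2, 1, 3, 2]
r8 m[φ1→rain] = [0, 1, 8, 1]
r8 m[φ1→fog] = [9, 8, 5, 9]
r8 m[φ2→sun] = [13, 6, 5, 10]
r8 m[φ2→wind] = [1, 0, 0, 5]
r8 m[φ3→fog] = [0, 3, 0, 0]
r8 m[φ3→ice] = [5, 10, 9, 9]
r8 m[φ4→rain] = [1, 2, 1, 0]
r8 m[φ4→cld] = [7, 10, 11, 5]
r8 m[φ5→wind] = [2, 9, 6, 3]
r8 m[rain→φ0] = [1, 3, 9, 1]
r8 m[rain→φ1] = [5, 5, 10, 9]
r8 m[rain→φ4] = [4, 4, 17, 10]
r8 m[fog→φ1] = [0, 3, 0, 0]
r8 m[fog→φ3] = [9, 8, 5, 9]
r8 m[sun→φ2] = [0, 0, 0, 0]
r8 m[cld→φ4] = [0, 0, 0, 0]
r8 m[ice→φ3] = [0, 0, 0, 0]
r8 m[wind→φ0] = [3, 9, 6, 8]
r8 m[wind→φ2] = [4, 10, 9, 5]
r8 m[wind→φ5] = [3, 1, 3, 7]
fixed point reached at round 8
b[ice] = ⊗ incoming = [5, 10, 9, 9]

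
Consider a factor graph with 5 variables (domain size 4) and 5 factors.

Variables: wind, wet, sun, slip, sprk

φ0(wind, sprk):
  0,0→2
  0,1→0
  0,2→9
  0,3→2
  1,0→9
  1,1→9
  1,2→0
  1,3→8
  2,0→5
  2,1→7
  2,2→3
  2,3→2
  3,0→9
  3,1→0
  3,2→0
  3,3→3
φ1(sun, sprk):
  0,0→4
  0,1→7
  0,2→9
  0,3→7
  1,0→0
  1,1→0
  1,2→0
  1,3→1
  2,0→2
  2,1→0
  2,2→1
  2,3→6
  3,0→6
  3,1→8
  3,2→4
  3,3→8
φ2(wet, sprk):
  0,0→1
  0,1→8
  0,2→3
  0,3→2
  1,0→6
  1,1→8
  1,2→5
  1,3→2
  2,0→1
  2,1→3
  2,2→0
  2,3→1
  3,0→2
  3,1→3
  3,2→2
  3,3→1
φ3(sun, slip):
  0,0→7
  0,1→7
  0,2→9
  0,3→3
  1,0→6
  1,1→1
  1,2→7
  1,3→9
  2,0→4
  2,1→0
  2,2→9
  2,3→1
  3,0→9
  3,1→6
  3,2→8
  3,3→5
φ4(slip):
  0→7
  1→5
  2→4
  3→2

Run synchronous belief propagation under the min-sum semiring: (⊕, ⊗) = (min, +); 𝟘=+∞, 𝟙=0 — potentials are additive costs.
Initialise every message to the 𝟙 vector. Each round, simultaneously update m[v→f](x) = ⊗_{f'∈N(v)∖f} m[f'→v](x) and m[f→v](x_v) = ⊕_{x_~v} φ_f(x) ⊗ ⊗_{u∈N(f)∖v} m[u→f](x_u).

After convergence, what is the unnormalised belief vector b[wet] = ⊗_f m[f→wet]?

init: all messages = 𝟙 over 4 values
r1 m[φ0→wind] = [0, 0, 2, 0]
r1 m[φ0→sprk] = [2, 0, 0, 2]
r1 m[φ1→sun] = [4, 0, 0, 4]
r1 m[φ1→sprk] = [0, 0, 0, 1]
r1 m[φ2→wet] = [1, 2, 0, 1]
r1 m[φ2→sprk] = [1, 3, 0, 1]
r1 m[φ3→sun] = [3, 1, 0, 5]
r1 m[φ3→slip] = [4, 0, 7, 1]
r1 m[φ4→slip] = [7, 5, 4, 2]
r1 m[wind→φ0] = [0, 0, 0, 0]
r1 m[wet→φ2] = [0, 0, 0, 0]
r1 m[sun→φ1] = [0, 0, 0, 0]
r1 m[sun→φ3] = [0, 0, 0, 0]
r1 m[slip→φ3] = [0, 0, 0, 0]
r1 m[slip→φ4] = [0, 0, 0, 0]
r1 m[sprk→φ0] = [0, 0, 0, 0]
r1 m[sprk→φ1] = [0, 0, 0, 0]
r1 m[sprk→φ2] = [0, 0, 0, 0]
r2 m[φ0→wind] = [0, 0, 2, 0]
r2 m[φ0→sprk] = [2, 0, 0, 2]
r2 m[φ1→sun] = [4, 0, 0, 4]
r2 m[φ1→sprk] = [0, 0, 0, 1]
r2 m[φ2→wet] = [1, 2, 0, 1]
r2 m[φ2→sprk] = [1, 3, 0, 1]
r2 m[φ3→sun] = [3, 1, 0, 5]
r2 m[φ3→slip] = [4, 0, 7, 1]
r2 m[φ4→slip] = [7, 5, 4, 2]
r2 m[wind→φ0] = [0, 0, 0, 0]
r2 m[wet→φ2] = [0, 0, 0, 0]
r2 m[sun→φ1] = [3, 1, 0, 5]
r2 m[sun→φ3] = [4, 0, 0, 4]
r2 m[slip→φ3] = [7, 5, 4, 2]
r2 m[slip→φ4] = [4, 0, 7, 1]
r2 m[sprk→φ0] = [1, 3, 0, 2]
r2 m[sprk→φ1] = [3, 3, 0, 3]
r2 m[sprk→φ2] = [2, 0, 0, 3]
r3 m[φ0→wind] = [3, 0, 3, 0]
r3 m[φ0→sprk] = [2, 0, 0, 2]
r3 m[φ1→sun] = [7, 0, 1, 4]
r3 m[φ1→sprk] = [1, 0, 1, 2]
r3 m[φ2→wet] = [3, 5, 0, 2]
r3 m[φ2→sprk] = [1, 3, 0, 1]
r3 m[φ3→sun] = [5, 6, 3, 7]
r3 m[φ3→slip] = [4, 0, 7, 1]
r3 m[φ4→slip] = [7, 5, 4, 2]
r3 m[wind→φ0] = [0, 0, 0, 0]
r3 m[wet→φ2] = [0, 0, 0, 0]
r3 m[sun→φ1] = [3, 1, 0, 5]
r3 m[sun→φ3] = [4, 0, 0, 4]
r3 m[slip→φ3] = [7, 5, 4, 2]
r3 m[slip→φ4] = [4, 0, 7, 1]
r3 m[sprk→φ0] = [1, 3, 0, 2]
r3 m[sprk→φ1] = [3, 3, 0, 3]
r3 m[sprk→φ2] = [2, 0, 0, 3]
r4 m[φ0→wind] = [3, 0, 3, 0]
r4 m[φ0→sprk] = [2, 0, 0, 2]
r4 m[φ1→sun] = [7, 0, 1, 4]
r4 m[φ1→sprk] = [1, 0, 1, 2]
r4 m[φ2→wet] = [3, 5, 0, 2]
r4 m[φ2→sprk] = [1, 3, 0, 1]
r4 m[φ3→sun] = [5, 6, 3, 7]
r4 m[φ3→slip] = [4, 0, 7, 1]
r4 m[φ4→slip] = [7, 5, 4, 2]
r4 m[wind→φ0] = [0, 0, 0, 0]
r4 m[wet→φ2] = [0, 0, 0, 0]
r4 m[sun→φ1] = [5, 6, 3, 7]
r4 m[sun→φ3] = [7, 0, 1, 4]
r4 m[slip→φ3] = [7, 5, 4, 2]
r4 m[slip→φ4] = [4, 0, 7, 1]
r4 m[sprk→φ0] = [2, 3, 1, 3]
r4 m[sprk→φ1] = [3, 3, 0, 3]
r4 m[sprk→φ2] = [3, 0, 1, 4]
r5 m[φ0→wind] = [3, 1, 4, 1]
r5 m[φ0→sprk] = [2, 0, 0, 2]
r5 m[φ1→sun] = [7, 0, 1, 4]
r5 m[φ1→sprk] = [5, 3, 4, 7]
r5 m[φ2→wet] = [4, 6, 1, 3]
r5 m[φ2→sprk] = [1, 3, 0, 1]
r5 m[φ3→sun] = [5, 6, 3, 7]
r5 m[φ3→slip] = [5, 1, 7, 2]
r5 m[φ4→slip] = [7, 5, 4, 2]
r5 m[wind→φ0] = [0, 0, 0, 0]
r5 m[wet→φ2] = [0, 0, 0, 0]
r5 m[sun→φ1] = [5, 6, 3, 7]
r5 m[sun→φ3] = [7, 0, 1, 4]
r5 m[slip→φ3] = [7, 5, 4, 2]
r5 m[slip→φ4] = [4, 0, 7, 1]
r5 m[sprk→φ0] = [2, 3, 1, 3]
r5 m[sprk→φ1] = [3, 3, 0, 3]
r5 m[sprk→φ2] = [3, 0, 1, 4]
r6 m[φ0→wind] = [3, 1, 4, 1]
r6 m[φ0→sprk] = [2, 0, 0, 2]
r6 m[φ1→sun] = [7, 0, 1, 4]
r6 m[φ1→sprk] = [5, 3, 4, 7]
r6 m[φ2→wet] = [4, 6, 1, 3]
r6 m[φ2→sprk] = [1, 3, 0, 1]
r6 m[φ3→sun] = [5, 6, 3, 7]
r6 m[φ3→slip] = [5, 1, 7, 2]
r6 m[φ4→slip] = [7, 5, 4, 2]
r6 m[wind→φ0] = [0, 0, 0, 0]
r6 m[wet→φ2] = [0, 0, 0, 0]
r6 m[sun→φ1] = [5, 6, 3, 7]
r6 m[sun→φ3] = [7, 0, 1, 4]
r6 m[slip→φ3] = [7, 5, 4, 2]
r6 m[slip→φ4] = [5, 1, 7, 2]
r6 m[sprk→φ0] = [6, 6, 4, 8]
r6 m[sprk→φ1] = [3, 3, 0, 3]
r6 m[sprk→φ2] = [7, 3, 4, 9]
r7 m[φ0→wind] = [6, 4, 7, 4]
r7 m[φ0→sprk] = [2, 0, 0, 2]
r7 m[φ1→sun] = [7, 0, 1, 4]
r7 m[φ1→sprk] = [5, 3, 4, 7]
r7 m[φ2→wet] = [7, 9, 4, 6]
r7 m[φ2→sprk] = [1, 3, 0, 1]
r7 m[φ3→sun] = [5, 6, 3, 7]
r7 m[φ3→slip] = [5, 1, 7, 2]
r7 m[φ4→slip] = [7, 5, 4, 2]
r7 m[wind→φ0] = [0, 0, 0, 0]
r7 m[wet→φ2] = [0, 0, 0, 0]
r7 m[sun→φ1] = [5, 6, 3, 7]
r7 m[sun→φ3] = [7, 0, 1, 4]
r7 m[slip→φ3] = [7, 5, 4, 2]
r7 m[slip→φ4] = [5, 1, 7, 2]
r7 m[sprk→φ0] = [6, 6, 4, 8]
r7 m[sprk→φ1] = [3, 3, 0, 3]
r7 m[sprk→φ2] = [7, 3, 4, 9]
r8 m[φ0→wind] = [6, 4, 7, 4]
r8 m[φ0→sprk] = [2, 0, 0, 2]
r8 m[φ1→sun] = [7, 0, 1, 4]
r8 m[φ1→sprk] = [5, 3, 4, 7]
r8 m[φ2→wet] = [7, 9, 4, 6]
r8 m[φ2→sprk] = [1, 3, 0, 1]
r8 m[φ3→sun] = [5, 6, 3, 7]
r8 m[φ3→slip] = [5, 1, 7, 2]
r8 m[φ4→slip] = [7, 5, 4, 2]
r8 m[wind→φ0] = [0, 0, 0, 0]
r8 m[wet→φ2] = [0, 0, 0, 0]
r8 m[sun→φ1] = [5, 6, 3, 7]
r8 m[sun→φ3] = [7, 0, 1, 4]
r8 m[slip→φ3] = [7, 5, 4, 2]
r8 m[slip→φ4] = [5, 1, 7, 2]
r8 m[sprk→φ0] = [6, 6, 4, 8]
r8 m[sprk→φ1] = [3, 3, 0, 3]
r8 m[sprk→φ2] = [7, 3, 4, 9]
fixed point reached at round 8
b[wet] = ⊗ incoming = [7, 9, 4, 6]

b[wet] = [7, 9, 4, 6]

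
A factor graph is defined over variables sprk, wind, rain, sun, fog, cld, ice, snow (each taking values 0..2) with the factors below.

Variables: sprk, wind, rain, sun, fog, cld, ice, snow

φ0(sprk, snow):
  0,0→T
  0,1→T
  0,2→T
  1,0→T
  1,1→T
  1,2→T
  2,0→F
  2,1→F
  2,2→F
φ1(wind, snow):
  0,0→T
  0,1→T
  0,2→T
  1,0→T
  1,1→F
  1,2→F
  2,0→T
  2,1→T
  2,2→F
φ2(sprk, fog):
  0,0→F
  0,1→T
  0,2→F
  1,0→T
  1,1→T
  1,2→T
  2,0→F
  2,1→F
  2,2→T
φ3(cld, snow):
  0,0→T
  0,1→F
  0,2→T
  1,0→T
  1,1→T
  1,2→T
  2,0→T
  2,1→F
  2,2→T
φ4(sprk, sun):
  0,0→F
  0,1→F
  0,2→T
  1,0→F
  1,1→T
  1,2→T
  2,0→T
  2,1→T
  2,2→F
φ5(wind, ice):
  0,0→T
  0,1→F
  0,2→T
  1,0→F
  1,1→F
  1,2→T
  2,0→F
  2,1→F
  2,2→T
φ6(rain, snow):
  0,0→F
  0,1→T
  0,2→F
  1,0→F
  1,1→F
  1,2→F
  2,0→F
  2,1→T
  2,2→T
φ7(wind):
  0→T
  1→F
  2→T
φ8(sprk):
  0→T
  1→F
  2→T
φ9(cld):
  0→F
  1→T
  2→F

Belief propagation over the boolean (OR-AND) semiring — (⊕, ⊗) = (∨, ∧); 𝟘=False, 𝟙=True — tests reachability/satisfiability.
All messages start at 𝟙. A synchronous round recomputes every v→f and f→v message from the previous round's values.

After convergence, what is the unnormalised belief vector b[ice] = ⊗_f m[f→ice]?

init: all messages = 𝟙 over 3 values
r1 m[φ0→sprk] = [T, T, F]
r1 m[φ0→snow] = [T, T, T]
r1 m[φ1→wind] = [T, T, T]
r1 m[φ1→snow] = [T, T, T]
r1 m[φ2→sprk] = [T, T, T]
r1 m[φ2→fog] = [T, T, T]
r1 m[φ3→cld] = [T, T, T]
r1 m[φ3→snow] = [T, T, T]
r1 m[φ4→sprk] = [T, T, T]
r1 m[φ4→sun] = [T, T, T]
r1 m[φ5→wind] = [T, T, T]
r1 m[φ5→ice] = [T, F, T]
r1 m[φ6→rain] = [T, F, T]
r1 m[φ6→snow] = [F, T, T]
r1 m[φ7→wind] = [T, F, T]
r1 m[φ8→sprk] = [T, F, T]
r1 m[φ9→cld] = [F, T, F]
r1 m[sprk→φ0] = [T, T, T]
r1 m[sprk→φ2] = [T, T, T]
r1 m[sprk→φ4] = [T, T, T]
r1 m[sprk→φ8] = [T, T, T]
r1 m[wind→φ1] = [T, T, T]
r1 m[wind→φ5] = [T, T, T]
r1 m[wind→φ7] = [T, T, T]
r1 m[rain→φ6] = [T, T, T]
r1 m[sun→φ4] = [T, T, T]
r1 m[fog→φ2] = [T, T, T]
r1 m[cld→φ3] = [T, T, T]
r1 m[cld→φ9] = [T, T, T]
r1 m[ice→φ5] = [T, T, T]
r1 m[snow→φ0] = [T, T, T]
r1 m[snow→φ1] = [T, T, T]
r1 m[snow→φ3] = [T, T, T]
r1 m[snow→φ6] = [T, T, T]
r2 m[φ0→sprk] = [T, T, F]
r2 m[φ0→snow] = [T, T, T]
r2 m[φ1→wind] = [T, T, T]
r2 m[φ1→snow] = [T, T, T]
r2 m[φ2→sprk] = [T, T, T]
r2 m[φ2→fog] = [T, T, T]
r2 m[φ3→cld] = [T, T, T]
r2 m[φ3→snow] = [T, T, T]
r2 m[φ4→sprk] = [T, T, T]
r2 m[φ4→sun] = [T, T, T]
r2 m[φ5→wind] = [T, T, T]
r2 m[φ5→ice] = [T, F, T]
r2 m[φ6→rain] = [T, F, T]
r2 m[φ6→snow] = [F, T, T]
r2 m[φ7→wind] = [T, F, T]
r2 m[φ8→sprk] = [T, F, T]
r2 m[φ9→cld] = [F, T, F]
r2 m[sprk→φ0] = [T, F, T]
r2 m[sprk→φ2] = [T, F, F]
r2 m[sprk→φ4] = [T, F, F]
r2 m[sprk→φ8] = [T, T, F]
r2 m[wind→φ1] = [T, F, T]
r2 m[wind→φ5] = [T, F, T]
r2 m[wind→φ7] = [T, T, T]
r2 m[rain→φ6] = [T, T, T]
r2 m[sun→φ4] = [T, T, T]
r2 m[fog→φ2] = [T, T, T]
r2 m[cld→φ3] = [F, T, F]
r2 m[cld→φ9] = [T, T, T]
r2 m[ice→φ5] = [T, T, T]
r2 m[snow→φ0] = [F, T, T]
r2 m[snow→φ1] = [F, T, T]
r2 m[snow→φ3] = [F, T, T]
r2 m[snow→φ6] = [T, T, T]
r3 m[φ0→sprk] = [T, T, F]
r3 m[φ0→snow] = [T, T, T]
r3 m[φ1→wind] = [T, F, T]
r3 m[φ1→snow] = [T, T, T]
r3 m[φ2→sprk] = [T, T, T]
r3 m[φ2→fog] = [F, T, F]
r3 m[φ3→cld] = [T, T, T]
r3 m[φ3→snow] = [T, T, T]
r3 m[φ4→sprk] = [T, T, T]
r3 m[φ4→sun] = [F, F, T]
r3 m[φ5→wind] = [T, T, T]
r3 m[φ5→ice] = [T, F, T]
r3 m[φ6→rain] = [T, F, T]
r3 m[φ6→snow] = [F, T, T]
r3 m[φ7→wind] = [T, F, T]
r3 m[φ8→sprk] = [T, F, T]
r3 m[φ9→cld] = [F, T, F]
r3 m[sprk→φ0] = [T, F, T]
r3 m[sprk→φ2] = [T, F, F]
r3 m[sprk→φ4] = [T, F, F]
r3 m[sprk→φ8] = [T, T, F]
r3 m[wind→φ1] = [T, F, T]
r3 m[wind→φ5] = [T, F, T]
r3 m[wind→φ7] = [T, T, T]
r3 m[rain→φ6] = [T, T, T]
r3 m[sun→φ4] = [T, T, T]
r3 m[fog→φ2] = [T, T, T]
r3 m[cld→φ3] = [F, T, F]
r3 m[cld→φ9] = [T, T, T]
r3 m[ice→φ5] = [T, T, T]
r3 m[snow→φ0] = [F, T, T]
r3 m[snow→φ1] = [F, T, T]
r3 m[snow→φ3] = [F, T, T]
r3 m[snow→φ6] = [T, T, T]
r4 m[φ0→sprk] = [T, T, F]
r4 m[φ0→snow] = [T, T, T]
r4 m[φ1→wind] = [T, F, T]
r4 m[φ1→snow] = [T, T, T]
r4 m[φ2→sprk] = [T, T, T]
r4 m[φ2→fog] = [F, T, F]
r4 m[φ3→cld] = [T, T, T]
r4 m[φ3→snow] = [T, T, T]
r4 m[φ4→sprk] = [T, T, T]
r4 m[φ4→sun] = [F, F, T]
r4 m[φ5→wind] = [T, T, T]
r4 m[φ5→ice] = [T, F, T]
r4 m[φ6→rain] = [T, F, T]
r4 m[φ6→snow] = [F, T, T]
r4 m[φ7→wind] = [T, F, T]
r4 m[φ8→sprk] = [T, F, T]
r4 m[φ9→cld] = [F, T, F]
r4 m[sprk→φ0] = [T, F, T]
r4 m[sprk→φ2] = [T, F, F]
r4 m[sprk→φ4] = [T, F, F]
r4 m[sprk→φ8] = [T, T, F]
r4 m[wind→φ1] = [T, F, T]
r4 m[wind→φ5] = [T, F, T]
r4 m[wind→φ7] = [T, F, T]
r4 m[rain→φ6] = [T, T, T]
r4 m[sun→φ4] = [T, T, T]
r4 m[fog→φ2] = [T, T, T]
r4 m[cld→φ3] = [F, T, F]
r4 m[cld→φ9] = [T, T, T]
r4 m[ice→φ5] = [T, T, T]
r4 m[snow→φ0] = [F, T, T]
r4 m[snow→φ1] = [F, T, T]
r4 m[snow→φ3] = [F, T, T]
r4 m[snow→φ6] = [T, T, T]
r5 m[φ0→sprk] = [T, T, F]
r5 m[φ0→snow] = [T, T, T]
r5 m[φ1→wind] = [T, F, T]
r5 m[φ1→snow] = [T, T, T]
r5 m[φ2→sprk] = [T, T, T]
r5 m[φ2→fog] = [F, T, F]
r5 m[φ3→cld] = [T, T, T]
r5 m[φ3→snow] = [T, T, T]
r5 m[φ4→sprk] = [T, T, T]
r5 m[φ4→sun] = [F, F, T]
r5 m[φ5→wind] = [T, T, T]
r5 m[φ5→ice] = [T, F, T]
r5 m[φ6→rain] = [T, F, T]
r5 m[φ6→snow] = [F, T, T]
r5 m[φ7→wind] = [T, F, T]
r5 m[φ8→sprk] = [T, F, T]
r5 m[φ9→cld] = [F, T, F]
r5 m[sprk→φ0] = [T, F, T]
r5 m[sprk→φ2] = [T, F, F]
r5 m[sprk→φ4] = [T, F, F]
r5 m[sprk→φ8] = [T, T, F]
r5 m[wind→φ1] = [T, F, T]
r5 m[wind→φ5] = [T, F, T]
r5 m[wind→φ7] = [T, F, T]
r5 m[rain→φ6] = [T, T, T]
r5 m[sun→φ4] = [T, T, T]
r5 m[fog→φ2] = [T, T, T]
r5 m[cld→φ3] = [F, T, F]
r5 m[cld→φ9] = [T, T, T]
r5 m[ice→φ5] = [T, T, T]
r5 m[snow→φ0] = [F, T, T]
r5 m[snow→φ1] = [F, T, T]
r5 m[snow→φ3] = [F, T, T]
r5 m[snow→φ6] = [T, T, T]
fixed point reached at round 5
b[ice] = ⊗ incoming = [T, F, T]

b[ice] = [T, F, T]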